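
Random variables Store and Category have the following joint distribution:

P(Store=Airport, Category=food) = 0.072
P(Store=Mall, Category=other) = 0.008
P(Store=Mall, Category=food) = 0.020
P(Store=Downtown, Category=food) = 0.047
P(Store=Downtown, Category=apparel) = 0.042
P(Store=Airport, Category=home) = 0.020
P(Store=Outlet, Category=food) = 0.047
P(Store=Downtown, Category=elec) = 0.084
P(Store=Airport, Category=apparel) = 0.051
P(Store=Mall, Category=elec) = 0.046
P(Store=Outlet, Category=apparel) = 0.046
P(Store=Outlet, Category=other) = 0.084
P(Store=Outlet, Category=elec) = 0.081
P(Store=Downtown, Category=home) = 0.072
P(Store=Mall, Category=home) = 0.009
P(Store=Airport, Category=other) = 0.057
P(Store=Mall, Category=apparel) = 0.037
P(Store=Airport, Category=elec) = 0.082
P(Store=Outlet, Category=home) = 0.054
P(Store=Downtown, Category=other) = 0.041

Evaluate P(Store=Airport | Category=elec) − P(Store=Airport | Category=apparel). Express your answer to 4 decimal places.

-0.0099

P(Category=elec) = 0.084 + 0.046 + 0.082 + 0.081 = 0.293; P(Store=Airport | Category=elec) = 0.082/0.293 = 0.27986.
P(Category=apparel) = 0.042 + 0.037 + 0.051 + 0.046 = 0.176; P(Store=Airport | Category=apparel) = 0.051/0.176 = 0.28977.
Difference = -0.0099.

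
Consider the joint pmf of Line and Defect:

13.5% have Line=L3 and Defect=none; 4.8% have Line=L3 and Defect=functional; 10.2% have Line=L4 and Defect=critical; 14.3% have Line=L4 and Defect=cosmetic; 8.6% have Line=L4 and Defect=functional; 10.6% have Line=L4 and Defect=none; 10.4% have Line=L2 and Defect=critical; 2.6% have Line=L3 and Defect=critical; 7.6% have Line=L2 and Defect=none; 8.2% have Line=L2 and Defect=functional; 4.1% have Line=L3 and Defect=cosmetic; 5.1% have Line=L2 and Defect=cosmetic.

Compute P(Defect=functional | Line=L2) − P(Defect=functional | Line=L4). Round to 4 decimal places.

0.0652

P(Line=L2) = 0.076 + 0.051 + 0.082 + 0.104 = 0.313; P(Defect=functional | Line=L2) = 0.082/0.313 = 0.26198.
P(Line=L4) = 0.106 + 0.143 + 0.086 + 0.102 = 0.437; P(Defect=functional | Line=L4) = 0.086/0.437 = 0.19680.
Difference = 0.0652.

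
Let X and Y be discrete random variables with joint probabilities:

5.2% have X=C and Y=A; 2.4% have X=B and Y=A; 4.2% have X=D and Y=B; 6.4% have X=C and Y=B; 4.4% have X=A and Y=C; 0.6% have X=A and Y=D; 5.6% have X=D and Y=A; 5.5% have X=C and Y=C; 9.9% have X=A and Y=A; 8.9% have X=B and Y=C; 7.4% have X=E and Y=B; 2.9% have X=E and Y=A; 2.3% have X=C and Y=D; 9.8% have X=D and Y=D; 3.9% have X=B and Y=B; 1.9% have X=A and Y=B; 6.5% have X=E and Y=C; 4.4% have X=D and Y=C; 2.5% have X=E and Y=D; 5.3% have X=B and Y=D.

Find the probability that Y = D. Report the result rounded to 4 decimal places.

P(Y=D) = 0.006 + 0.053 + 0.023 + 0.098 + 0.025 = 0.205.

0.2050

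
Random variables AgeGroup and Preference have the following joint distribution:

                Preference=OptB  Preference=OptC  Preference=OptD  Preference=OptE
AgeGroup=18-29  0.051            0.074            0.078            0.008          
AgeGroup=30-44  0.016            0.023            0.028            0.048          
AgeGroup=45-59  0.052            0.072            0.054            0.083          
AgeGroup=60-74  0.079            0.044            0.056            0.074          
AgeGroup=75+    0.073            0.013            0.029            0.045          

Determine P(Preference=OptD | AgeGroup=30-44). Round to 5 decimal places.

0.24348

P(AgeGroup=30-44) = 0.016 + 0.023 + 0.028 + 0.048 = 0.115.
P(Preference=OptD | AgeGroup=30-44) = 0.028/0.115 = 0.24348.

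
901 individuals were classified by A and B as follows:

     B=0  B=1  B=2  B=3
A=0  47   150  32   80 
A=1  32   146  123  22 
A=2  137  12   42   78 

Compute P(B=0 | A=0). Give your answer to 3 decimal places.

Total with A=0: 47 + 150 + 32 + 80 = 309.
P(B=0 | A=0) = 47/309 = 0.152.

0.152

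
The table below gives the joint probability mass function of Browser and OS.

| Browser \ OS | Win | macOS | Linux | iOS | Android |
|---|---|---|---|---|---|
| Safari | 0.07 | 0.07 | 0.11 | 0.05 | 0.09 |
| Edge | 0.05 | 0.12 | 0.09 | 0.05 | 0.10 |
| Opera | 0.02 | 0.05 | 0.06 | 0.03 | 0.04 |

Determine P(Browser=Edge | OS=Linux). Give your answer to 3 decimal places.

P(OS=Linux) = 0.11 + 0.09 + 0.06 = 0.26.
P(Browser=Edge | OS=Linux) = 0.09/0.26 = 0.346.

0.346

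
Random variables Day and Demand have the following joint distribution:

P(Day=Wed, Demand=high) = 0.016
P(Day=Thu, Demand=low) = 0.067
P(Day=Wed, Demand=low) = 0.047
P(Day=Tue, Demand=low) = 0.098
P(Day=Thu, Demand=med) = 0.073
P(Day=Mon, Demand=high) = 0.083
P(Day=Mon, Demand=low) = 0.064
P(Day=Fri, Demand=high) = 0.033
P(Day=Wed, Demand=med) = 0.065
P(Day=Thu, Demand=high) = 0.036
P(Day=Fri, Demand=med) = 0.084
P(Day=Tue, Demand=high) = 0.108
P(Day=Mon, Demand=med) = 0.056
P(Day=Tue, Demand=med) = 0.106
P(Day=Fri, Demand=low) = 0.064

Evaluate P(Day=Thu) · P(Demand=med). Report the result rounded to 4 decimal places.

P(Day=Thu) = 0.067 + 0.073 + 0.036 = 0.176.
P(Demand=med) = 0.056 + 0.106 + 0.065 + 0.073 + 0.084 = 0.384.
Product: 0.176 × 0.384 = 0.0676.

0.0676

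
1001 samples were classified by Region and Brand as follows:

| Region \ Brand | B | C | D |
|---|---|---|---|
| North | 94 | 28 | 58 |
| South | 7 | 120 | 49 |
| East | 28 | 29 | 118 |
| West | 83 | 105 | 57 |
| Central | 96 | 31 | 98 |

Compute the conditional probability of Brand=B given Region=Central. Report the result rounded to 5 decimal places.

Total with Region=Central: 96 + 31 + 98 = 225.
P(Brand=B | Region=Central) = 96/225 = 0.42667.

0.42667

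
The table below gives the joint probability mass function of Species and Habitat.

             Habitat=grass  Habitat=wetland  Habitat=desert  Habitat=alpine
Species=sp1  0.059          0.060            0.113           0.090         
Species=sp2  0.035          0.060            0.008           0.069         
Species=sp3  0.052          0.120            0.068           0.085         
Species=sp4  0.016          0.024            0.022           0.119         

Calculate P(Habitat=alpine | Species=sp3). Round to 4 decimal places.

P(Species=sp3) = 0.052 + 0.120 + 0.068 + 0.085 = 0.325.
P(Habitat=alpine | Species=sp3) = 0.085/0.325 = 0.2615.

0.2615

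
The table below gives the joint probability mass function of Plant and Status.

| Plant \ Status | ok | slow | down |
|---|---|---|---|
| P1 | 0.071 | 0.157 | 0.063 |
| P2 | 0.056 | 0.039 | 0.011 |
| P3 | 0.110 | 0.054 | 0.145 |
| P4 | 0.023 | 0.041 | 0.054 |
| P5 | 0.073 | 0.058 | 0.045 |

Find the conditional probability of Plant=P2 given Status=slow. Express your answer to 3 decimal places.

P(Status=slow) = 0.157 + 0.039 + 0.054 + 0.041 + 0.058 = 0.349.
P(Plant=P2 | Status=slow) = 0.039/0.349 = 0.112.

0.112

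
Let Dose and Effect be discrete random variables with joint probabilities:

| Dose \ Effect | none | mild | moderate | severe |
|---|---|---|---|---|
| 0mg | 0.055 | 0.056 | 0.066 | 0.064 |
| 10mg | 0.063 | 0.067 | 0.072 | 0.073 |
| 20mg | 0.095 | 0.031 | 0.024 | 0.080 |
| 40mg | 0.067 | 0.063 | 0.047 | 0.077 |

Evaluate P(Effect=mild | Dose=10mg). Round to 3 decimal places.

0.244

P(Dose=10mg) = 0.063 + 0.067 + 0.072 + 0.073 = 0.275.
P(Effect=mild | Dose=10mg) = 0.067/0.275 = 0.244.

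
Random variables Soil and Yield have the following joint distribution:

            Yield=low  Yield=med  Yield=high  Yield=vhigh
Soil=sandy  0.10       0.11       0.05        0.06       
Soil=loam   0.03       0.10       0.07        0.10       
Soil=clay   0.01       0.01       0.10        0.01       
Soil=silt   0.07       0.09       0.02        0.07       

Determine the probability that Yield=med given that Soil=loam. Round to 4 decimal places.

P(Soil=loam) = 0.03 + 0.10 + 0.07 + 0.10 = 0.30.
P(Yield=med | Soil=loam) = 0.10/0.30 = 0.3333.

0.3333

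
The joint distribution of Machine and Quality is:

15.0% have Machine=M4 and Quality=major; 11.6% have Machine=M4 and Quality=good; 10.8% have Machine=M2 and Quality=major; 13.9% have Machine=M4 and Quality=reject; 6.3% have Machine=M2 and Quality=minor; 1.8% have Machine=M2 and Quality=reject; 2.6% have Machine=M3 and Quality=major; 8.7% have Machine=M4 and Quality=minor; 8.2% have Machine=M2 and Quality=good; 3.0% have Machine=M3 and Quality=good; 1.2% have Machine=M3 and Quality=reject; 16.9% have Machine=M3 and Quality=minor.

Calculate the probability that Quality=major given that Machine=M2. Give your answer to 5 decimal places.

P(Machine=M2) = 0.082 + 0.063 + 0.108 + 0.018 = 0.271.
P(Quality=major | Machine=M2) = 0.108/0.271 = 0.39852.

0.39852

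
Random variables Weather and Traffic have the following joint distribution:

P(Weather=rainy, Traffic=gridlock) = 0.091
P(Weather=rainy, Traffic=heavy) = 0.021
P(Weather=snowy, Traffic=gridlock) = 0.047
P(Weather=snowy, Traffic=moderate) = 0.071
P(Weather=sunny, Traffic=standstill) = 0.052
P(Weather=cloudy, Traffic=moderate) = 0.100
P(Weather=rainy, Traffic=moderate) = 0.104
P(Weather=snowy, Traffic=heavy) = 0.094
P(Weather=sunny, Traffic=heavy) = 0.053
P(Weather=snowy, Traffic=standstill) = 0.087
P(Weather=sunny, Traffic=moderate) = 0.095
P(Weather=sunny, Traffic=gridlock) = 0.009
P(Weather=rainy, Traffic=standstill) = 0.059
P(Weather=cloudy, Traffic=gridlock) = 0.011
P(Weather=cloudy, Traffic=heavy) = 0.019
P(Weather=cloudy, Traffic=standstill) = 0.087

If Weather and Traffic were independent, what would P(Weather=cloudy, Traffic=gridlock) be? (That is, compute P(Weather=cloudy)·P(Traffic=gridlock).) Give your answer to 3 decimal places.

P(Weather=cloudy) = 0.100 + 0.019 + 0.011 + 0.087 = 0.217.
P(Traffic=gridlock) = 0.009 + 0.011 + 0.091 + 0.047 = 0.158.
Product: 0.217 × 0.158 = 0.034.

0.034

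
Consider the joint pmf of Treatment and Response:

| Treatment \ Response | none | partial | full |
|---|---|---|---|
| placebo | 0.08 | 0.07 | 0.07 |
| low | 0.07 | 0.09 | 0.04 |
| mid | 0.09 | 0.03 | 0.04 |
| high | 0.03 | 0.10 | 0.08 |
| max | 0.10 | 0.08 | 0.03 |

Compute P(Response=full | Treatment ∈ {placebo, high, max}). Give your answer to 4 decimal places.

0.2813

P(Treatment=placebo) = 0.08 + 0.07 + 0.07 = 0.22.
P(Treatment=high) = 0.03 + 0.10 + 0.08 = 0.21.
P(Treatment=max) = 0.10 + 0.08 + 0.03 = 0.21.
P(Treatment ∈ {placebo, high, max}) = 0.22 + 0.21 + 0.21 = 0.64; P(Response=full, Treatment ∈ {placebo, high, max}) = 0.07 + 0.08 + 0.03 = 0.18.
P(Response=full | Treatment ∈ {placebo, high, max}) = 0.18/0.64 = 0.2813.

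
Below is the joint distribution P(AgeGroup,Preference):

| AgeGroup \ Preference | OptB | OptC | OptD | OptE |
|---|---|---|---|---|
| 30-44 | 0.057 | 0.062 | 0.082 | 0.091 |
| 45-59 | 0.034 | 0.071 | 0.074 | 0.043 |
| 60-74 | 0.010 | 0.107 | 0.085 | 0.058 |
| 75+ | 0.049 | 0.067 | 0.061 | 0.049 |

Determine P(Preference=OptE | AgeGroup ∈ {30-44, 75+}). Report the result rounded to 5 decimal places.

0.27027

P(AgeGroup=30-44) = 0.057 + 0.062 + 0.082 + 0.091 = 0.292.
P(AgeGroup=75+) = 0.049 + 0.067 + 0.061 + 0.049 = 0.226.
P(AgeGroup ∈ {30-44, 75+}) = 0.292 + 0.226 = 0.518; P(Preference=OptE, AgeGroup ∈ {30-44, 75+}) = 0.091 + 0.049 = 0.140.
P(Preference=OptE | AgeGroup ∈ {30-44, 75+}) = 0.140/0.518 = 0.27027.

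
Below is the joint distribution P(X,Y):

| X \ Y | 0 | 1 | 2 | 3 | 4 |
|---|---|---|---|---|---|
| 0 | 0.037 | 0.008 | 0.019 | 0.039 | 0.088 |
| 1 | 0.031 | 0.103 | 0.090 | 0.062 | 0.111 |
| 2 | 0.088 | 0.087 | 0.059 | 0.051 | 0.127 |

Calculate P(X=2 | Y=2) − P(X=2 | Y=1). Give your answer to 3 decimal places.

P(Y=2) = 0.019 + 0.090 + 0.059 = 0.168; P(X=2 | Y=2) = 0.059/0.168 = 0.3512.
P(Y=1) = 0.008 + 0.103 + 0.087 = 0.198; P(X=2 | Y=1) = 0.087/0.198 = 0.4394.
Difference = -0.088.

-0.088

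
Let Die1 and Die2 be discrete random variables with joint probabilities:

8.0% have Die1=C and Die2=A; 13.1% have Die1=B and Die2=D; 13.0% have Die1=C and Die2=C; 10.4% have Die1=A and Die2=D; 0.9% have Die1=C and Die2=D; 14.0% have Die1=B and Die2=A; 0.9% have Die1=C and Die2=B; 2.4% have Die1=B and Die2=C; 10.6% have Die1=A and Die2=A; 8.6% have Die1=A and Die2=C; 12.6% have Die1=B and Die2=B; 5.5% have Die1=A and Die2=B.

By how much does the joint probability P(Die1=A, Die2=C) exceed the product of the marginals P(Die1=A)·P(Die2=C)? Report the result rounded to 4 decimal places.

0.0018

P(Die1=A) = 0.106 + 0.055 + 0.086 + 0.104 = 0.351.
P(Die2=C) = 0.086 + 0.024 + 0.130 = 0.240.
P(Die1=A, Die2=C) − P(Die1=A)P(Die2=C) = 0.086 − 0.351×0.240 = 0.0018.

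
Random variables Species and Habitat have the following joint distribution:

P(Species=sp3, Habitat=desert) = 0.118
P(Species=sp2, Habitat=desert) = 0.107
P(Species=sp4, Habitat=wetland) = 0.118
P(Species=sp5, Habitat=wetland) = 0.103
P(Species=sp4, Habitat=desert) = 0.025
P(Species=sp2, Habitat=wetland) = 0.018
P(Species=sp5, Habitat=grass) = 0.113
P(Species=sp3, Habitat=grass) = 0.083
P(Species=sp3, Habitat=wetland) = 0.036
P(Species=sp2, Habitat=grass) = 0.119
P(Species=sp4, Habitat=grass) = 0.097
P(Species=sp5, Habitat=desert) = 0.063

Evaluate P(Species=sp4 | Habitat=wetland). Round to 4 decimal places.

0.4291

P(Habitat=wetland) = 0.018 + 0.036 + 0.118 + 0.103 = 0.275.
P(Species=sp4 | Habitat=wetland) = 0.118/0.275 = 0.4291.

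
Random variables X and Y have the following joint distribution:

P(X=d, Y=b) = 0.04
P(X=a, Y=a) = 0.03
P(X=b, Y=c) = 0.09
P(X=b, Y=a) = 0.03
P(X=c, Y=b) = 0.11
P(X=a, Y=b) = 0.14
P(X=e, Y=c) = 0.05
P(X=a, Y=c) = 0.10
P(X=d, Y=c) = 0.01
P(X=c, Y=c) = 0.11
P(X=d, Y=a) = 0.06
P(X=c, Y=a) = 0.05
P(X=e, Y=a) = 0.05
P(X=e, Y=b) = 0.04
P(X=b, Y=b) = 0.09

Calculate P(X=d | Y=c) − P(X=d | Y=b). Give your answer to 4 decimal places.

-0.0675

P(Y=c) = 0.10 + 0.09 + 0.11 + 0.01 + 0.05 = 0.36; P(X=d | Y=c) = 0.01/0.36 = 0.02778.
P(Y=b) = 0.14 + 0.09 + 0.11 + 0.04 + 0.04 = 0.42; P(X=d | Y=b) = 0.04/0.42 = 0.09524.
Difference = -0.0675.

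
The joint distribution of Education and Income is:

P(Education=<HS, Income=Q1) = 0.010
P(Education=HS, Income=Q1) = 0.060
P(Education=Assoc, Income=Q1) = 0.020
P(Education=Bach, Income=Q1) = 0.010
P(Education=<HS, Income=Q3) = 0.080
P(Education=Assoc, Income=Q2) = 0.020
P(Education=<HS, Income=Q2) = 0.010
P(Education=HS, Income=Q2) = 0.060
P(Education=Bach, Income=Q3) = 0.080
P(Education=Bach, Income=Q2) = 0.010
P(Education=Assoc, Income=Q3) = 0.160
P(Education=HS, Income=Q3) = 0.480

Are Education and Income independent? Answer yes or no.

Every cell satisfies P(Education,Income) = P(Education)·P(Income). For instance P(Education=HS) = 0.600, P(Income=Q1) = 0.100, and 0.600×0.100 = 0.060 matches the joint entry. So Education and Income are independent.

yes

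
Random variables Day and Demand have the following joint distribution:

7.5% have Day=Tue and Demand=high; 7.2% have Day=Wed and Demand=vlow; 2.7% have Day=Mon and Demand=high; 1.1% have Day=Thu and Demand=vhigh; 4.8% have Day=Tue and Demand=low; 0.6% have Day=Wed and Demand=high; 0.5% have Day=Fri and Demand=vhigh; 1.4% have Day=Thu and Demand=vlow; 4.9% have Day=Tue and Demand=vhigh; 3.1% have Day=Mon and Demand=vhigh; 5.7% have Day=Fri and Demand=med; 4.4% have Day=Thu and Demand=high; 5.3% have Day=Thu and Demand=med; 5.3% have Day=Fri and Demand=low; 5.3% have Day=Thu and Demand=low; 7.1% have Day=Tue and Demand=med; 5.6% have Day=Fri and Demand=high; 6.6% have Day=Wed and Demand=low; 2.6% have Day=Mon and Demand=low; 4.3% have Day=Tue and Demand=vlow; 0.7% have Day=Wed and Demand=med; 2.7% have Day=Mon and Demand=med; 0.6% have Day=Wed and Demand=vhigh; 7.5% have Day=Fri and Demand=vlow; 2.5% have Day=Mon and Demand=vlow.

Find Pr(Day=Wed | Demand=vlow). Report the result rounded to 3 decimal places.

P(Demand=vlow) = 0.025 + 0.043 + 0.072 + 0.014 + 0.075 = 0.229.
P(Day=Wed | Demand=vlow) = 0.072/0.229 = 0.314.

0.314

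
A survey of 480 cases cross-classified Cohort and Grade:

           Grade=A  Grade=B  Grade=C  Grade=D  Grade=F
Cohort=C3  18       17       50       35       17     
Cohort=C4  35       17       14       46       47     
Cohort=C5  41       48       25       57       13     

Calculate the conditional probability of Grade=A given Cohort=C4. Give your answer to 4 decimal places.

0.2201

Total with Cohort=C4: 35 + 17 + 14 + 46 + 47 = 159.
P(Grade=A | Cohort=C4) = 35/159 = 0.2201.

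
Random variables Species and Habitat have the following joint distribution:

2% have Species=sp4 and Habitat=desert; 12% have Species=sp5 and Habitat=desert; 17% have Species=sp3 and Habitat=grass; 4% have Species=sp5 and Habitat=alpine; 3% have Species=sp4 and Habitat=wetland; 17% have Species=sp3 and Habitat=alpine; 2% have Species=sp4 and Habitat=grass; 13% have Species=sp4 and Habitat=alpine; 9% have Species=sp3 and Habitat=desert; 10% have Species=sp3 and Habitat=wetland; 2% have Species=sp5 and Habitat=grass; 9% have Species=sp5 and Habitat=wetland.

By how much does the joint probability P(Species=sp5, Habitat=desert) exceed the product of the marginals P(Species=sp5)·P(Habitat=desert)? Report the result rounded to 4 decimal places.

0.0579

P(Species=sp5) = 0.02 + 0.09 + 0.12 + 0.04 = 0.27.
P(Habitat=desert) = 0.09 + 0.02 + 0.12 = 0.23.
P(Species=sp5, Habitat=desert) − P(Species=sp5)P(Habitat=desert) = 0.12 − 0.27×0.23 = 0.0579.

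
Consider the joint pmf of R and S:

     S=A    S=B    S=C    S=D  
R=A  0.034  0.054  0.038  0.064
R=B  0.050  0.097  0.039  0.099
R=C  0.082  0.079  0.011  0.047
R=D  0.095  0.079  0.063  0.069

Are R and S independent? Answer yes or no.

P(R=C) = 0.219 and P(S=A) = 0.261, so their product is 0.05716, but P(R=C, S=A) = 0.082. Since these differ, R and S are not independent.

no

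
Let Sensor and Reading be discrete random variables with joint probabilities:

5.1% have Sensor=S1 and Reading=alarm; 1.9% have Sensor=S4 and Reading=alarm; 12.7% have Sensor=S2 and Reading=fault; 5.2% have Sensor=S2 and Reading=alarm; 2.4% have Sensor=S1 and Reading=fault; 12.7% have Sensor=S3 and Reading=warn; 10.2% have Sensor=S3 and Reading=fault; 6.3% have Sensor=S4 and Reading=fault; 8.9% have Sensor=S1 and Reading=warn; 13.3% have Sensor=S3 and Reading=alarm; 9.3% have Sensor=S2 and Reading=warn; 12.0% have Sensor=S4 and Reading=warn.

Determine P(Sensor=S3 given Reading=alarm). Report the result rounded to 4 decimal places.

0.5216

P(Reading=alarm) = 0.051 + 0.052 + 0.133 + 0.019 = 0.255.
P(Sensor=S3 | Reading=alarm) = 0.133/0.255 = 0.5216.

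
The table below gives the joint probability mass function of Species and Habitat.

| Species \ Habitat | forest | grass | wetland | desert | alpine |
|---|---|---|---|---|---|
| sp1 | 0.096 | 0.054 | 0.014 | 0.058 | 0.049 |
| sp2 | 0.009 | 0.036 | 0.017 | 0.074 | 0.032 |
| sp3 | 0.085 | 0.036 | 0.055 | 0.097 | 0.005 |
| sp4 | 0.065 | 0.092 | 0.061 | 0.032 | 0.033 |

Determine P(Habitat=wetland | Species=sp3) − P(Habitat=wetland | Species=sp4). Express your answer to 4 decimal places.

-0.0177

P(Species=sp3) = 0.085 + 0.036 + 0.055 + 0.097 + 0.005 = 0.278; P(Habitat=wetland | Species=sp3) = 0.055/0.278 = 0.19784.
P(Species=sp4) = 0.065 + 0.092 + 0.061 + 0.032 + 0.033 = 0.283; P(Habitat=wetland | Species=sp4) = 0.061/0.283 = 0.21555.
Difference = -0.0177.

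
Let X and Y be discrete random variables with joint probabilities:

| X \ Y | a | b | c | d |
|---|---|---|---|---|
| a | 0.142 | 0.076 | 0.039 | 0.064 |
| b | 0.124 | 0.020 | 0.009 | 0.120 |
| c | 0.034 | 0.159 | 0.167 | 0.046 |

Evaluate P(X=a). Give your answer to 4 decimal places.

0.3210

P(X=a) = 0.142 + 0.076 + 0.039 + 0.064 = 0.321.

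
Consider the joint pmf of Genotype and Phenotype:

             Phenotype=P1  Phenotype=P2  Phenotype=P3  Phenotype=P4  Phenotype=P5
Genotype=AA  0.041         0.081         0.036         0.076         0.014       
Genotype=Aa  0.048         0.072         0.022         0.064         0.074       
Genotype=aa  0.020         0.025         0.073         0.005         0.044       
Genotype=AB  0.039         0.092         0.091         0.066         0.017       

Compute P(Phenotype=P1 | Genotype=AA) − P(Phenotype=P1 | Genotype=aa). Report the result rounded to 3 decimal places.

0.046

P(Genotype=AA) = 0.041 + 0.081 + 0.036 + 0.076 + 0.014 = 0.248; P(Phenotype=P1 | Genotype=AA) = 0.041/0.248 = 0.1653.
P(Genotype=aa) = 0.020 + 0.025 + 0.073 + 0.005 + 0.044 = 0.167; P(Phenotype=P1 | Genotype=aa) = 0.020/0.167 = 0.1198.
Difference = 0.046.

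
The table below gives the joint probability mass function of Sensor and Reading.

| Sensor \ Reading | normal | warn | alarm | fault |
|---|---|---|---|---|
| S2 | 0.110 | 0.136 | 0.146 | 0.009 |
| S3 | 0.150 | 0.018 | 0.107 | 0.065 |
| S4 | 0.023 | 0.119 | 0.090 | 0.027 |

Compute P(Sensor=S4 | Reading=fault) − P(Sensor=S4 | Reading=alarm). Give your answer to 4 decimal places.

P(Reading=fault) = 0.009 + 0.065 + 0.027 = 0.101; P(Sensor=S4 | Reading=fault) = 0.027/0.101 = 0.26733.
P(Reading=alarm) = 0.146 + 0.107 + 0.090 = 0.343; P(Sensor=S4 | Reading=alarm) = 0.090/0.343 = 0.26239.
Difference = 0.0049.

0.0049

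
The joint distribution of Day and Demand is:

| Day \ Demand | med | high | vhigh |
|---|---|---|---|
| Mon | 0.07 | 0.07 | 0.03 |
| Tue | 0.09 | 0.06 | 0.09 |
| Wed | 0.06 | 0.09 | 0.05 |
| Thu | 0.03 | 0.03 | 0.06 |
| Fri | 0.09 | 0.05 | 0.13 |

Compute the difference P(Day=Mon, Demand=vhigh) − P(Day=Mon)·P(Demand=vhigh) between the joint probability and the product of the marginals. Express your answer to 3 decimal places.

-0.031

P(Day=Mon) = 0.07 + 0.07 + 0.03 = 0.17.
P(Demand=vhigh) = 0.03 + 0.09 + 0.05 + 0.06 + 0.13 = 0.36.
P(Day=Mon, Demand=vhigh) − P(Day=Mon)P(Demand=vhigh) = 0.03 − 0.17×0.36 = -0.031.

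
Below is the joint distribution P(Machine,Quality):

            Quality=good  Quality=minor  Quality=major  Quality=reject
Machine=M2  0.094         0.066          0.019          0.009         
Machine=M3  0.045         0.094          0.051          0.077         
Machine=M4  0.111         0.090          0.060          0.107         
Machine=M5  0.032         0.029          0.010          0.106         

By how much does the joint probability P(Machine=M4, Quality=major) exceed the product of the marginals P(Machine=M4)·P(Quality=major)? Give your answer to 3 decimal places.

P(Machine=M4) = 0.111 + 0.090 + 0.060 + 0.107 = 0.368.
P(Quality=major) = 0.019 + 0.051 + 0.060 + 0.010 = 0.140.
P(Machine=M4, Quality=major) − P(Machine=M4)P(Quality=major) = 0.060 − 0.368×0.140 = 0.008.

0.008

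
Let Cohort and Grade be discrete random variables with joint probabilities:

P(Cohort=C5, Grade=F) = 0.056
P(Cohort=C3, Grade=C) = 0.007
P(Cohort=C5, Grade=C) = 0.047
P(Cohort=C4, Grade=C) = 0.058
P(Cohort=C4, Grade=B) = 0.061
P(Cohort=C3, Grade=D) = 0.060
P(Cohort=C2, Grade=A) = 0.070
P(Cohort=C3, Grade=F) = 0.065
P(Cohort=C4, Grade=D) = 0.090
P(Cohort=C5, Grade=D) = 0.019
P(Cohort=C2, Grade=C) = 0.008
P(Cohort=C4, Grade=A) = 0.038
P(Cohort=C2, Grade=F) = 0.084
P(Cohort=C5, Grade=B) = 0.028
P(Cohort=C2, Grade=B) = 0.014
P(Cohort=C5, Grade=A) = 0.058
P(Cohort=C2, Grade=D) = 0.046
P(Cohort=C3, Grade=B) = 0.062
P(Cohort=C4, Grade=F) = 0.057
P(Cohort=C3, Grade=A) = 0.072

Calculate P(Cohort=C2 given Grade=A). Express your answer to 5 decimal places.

0.29412

P(Grade=A) = 0.070 + 0.072 + 0.038 + 0.058 = 0.238.
P(Cohort=C2 | Grade=A) = 0.070/0.238 = 0.29412.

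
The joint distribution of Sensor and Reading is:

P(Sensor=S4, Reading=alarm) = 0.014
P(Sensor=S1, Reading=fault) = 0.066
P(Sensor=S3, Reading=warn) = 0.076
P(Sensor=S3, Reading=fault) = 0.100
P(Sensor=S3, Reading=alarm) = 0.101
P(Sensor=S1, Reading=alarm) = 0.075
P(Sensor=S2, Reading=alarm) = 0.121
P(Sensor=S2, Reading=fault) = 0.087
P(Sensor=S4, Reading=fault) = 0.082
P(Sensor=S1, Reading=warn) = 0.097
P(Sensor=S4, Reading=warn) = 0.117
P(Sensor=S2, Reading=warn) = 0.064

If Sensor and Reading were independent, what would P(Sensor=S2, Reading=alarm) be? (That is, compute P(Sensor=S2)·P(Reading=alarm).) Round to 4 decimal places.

P(Sensor=S2) = 0.064 + 0.121 + 0.087 = 0.272.
P(Reading=alarm) = 0.075 + 0.121 + 0.101 + 0.014 = 0.311.
Product: 0.272 × 0.311 = 0.0846.

0.0846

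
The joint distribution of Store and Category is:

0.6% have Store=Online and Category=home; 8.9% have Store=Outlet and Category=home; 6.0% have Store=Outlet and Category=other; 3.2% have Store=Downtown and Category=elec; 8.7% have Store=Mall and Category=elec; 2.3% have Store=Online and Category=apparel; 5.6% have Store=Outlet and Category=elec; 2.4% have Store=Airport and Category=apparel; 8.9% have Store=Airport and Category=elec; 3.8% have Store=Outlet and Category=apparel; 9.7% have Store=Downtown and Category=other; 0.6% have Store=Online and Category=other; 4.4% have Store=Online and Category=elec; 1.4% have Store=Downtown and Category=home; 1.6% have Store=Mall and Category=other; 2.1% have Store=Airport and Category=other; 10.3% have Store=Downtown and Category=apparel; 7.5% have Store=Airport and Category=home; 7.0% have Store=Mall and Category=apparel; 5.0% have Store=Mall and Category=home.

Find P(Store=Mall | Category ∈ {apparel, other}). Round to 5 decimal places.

0.18777

P(Category=apparel) = 0.103 + 0.070 + 0.024 + 0.038 + 0.023 = 0.258.
P(Category=other) = 0.097 + 0.016 + 0.021 + 0.060 + 0.006 = 0.200.
P(Category ∈ {apparel, other}) = 0.258 + 0.200 = 0.458; P(Store=Mall, Category ∈ {apparel, other}) = 0.070 + 0.016 = 0.086.
P(Store=Mall | Category ∈ {apparel, other}) = 0.086/0.458 = 0.18777.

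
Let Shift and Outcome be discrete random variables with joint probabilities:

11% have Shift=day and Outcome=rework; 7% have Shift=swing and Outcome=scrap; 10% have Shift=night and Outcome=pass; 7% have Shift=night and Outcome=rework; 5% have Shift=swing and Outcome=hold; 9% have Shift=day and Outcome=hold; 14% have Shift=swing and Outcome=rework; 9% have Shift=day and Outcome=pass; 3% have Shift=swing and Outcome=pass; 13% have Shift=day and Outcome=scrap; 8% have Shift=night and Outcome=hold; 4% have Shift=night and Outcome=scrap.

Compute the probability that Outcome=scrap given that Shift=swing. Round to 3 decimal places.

0.241

P(Shift=swing) = 0.03 + 0.14 + 0.07 + 0.05 = 0.29.
P(Outcome=scrap | Shift=swing) = 0.07/0.29 = 0.241.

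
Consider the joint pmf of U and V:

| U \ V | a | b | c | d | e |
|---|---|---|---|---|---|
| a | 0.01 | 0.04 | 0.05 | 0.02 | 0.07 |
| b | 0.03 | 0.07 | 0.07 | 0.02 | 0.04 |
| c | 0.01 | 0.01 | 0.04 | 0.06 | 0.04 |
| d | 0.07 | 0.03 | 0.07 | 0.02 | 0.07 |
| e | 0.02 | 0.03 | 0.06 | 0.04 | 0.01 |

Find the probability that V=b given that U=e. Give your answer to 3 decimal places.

0.188

P(U=e) = 0.02 + 0.03 + 0.06 + 0.04 + 0.01 = 0.16.
P(V=b | U=e) = 0.03/0.16 = 0.188.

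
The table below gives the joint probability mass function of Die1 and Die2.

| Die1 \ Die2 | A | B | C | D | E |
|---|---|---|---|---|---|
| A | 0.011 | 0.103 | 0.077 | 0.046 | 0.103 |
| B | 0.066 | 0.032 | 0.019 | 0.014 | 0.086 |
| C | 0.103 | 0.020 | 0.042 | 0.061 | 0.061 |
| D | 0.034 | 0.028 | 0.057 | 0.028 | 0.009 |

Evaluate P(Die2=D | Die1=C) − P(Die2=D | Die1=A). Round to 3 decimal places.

P(Die1=C) = 0.103 + 0.020 + 0.042 + 0.061 + 0.061 = 0.287; P(Die2=D | Die1=C) = 0.061/0.287 = 0.2125.
P(Die1=A) = 0.011 + 0.103 + 0.077 + 0.046 + 0.103 = 0.340; P(Die2=D | Die1=A) = 0.046/0.340 = 0.1353.
Difference = 0.077.

0.077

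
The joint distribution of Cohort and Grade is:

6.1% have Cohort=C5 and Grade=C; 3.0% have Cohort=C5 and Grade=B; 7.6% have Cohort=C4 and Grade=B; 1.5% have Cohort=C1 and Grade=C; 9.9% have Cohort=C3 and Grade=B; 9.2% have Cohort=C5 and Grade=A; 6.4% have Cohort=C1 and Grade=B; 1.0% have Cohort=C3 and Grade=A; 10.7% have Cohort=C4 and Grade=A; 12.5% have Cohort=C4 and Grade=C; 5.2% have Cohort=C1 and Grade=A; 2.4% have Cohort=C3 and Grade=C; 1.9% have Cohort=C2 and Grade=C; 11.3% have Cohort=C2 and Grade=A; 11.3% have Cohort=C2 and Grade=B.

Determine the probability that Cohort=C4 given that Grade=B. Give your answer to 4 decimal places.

P(Grade=B) = 0.064 + 0.113 + 0.099 + 0.076 + 0.030 = 0.382.
P(Cohort=C4 | Grade=B) = 0.076/0.382 = 0.1990.

0.1990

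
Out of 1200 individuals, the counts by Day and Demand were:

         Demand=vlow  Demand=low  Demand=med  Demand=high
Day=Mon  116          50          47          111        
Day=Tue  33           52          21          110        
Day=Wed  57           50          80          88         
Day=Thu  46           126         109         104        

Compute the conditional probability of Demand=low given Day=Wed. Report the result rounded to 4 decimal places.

0.1818

Total with Day=Wed: 57 + 50 + 80 + 88 = 275.
P(Demand=low | Day=Wed) = 50/275 = 0.1818.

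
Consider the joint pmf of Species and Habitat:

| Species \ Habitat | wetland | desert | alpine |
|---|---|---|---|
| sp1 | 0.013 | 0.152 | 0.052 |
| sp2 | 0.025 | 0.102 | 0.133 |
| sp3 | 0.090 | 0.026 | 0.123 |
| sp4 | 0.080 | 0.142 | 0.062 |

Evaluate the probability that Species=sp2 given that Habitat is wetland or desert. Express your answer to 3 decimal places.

P(Habitat=wetland) = 0.013 + 0.025 + 0.090 + 0.080 = 0.208.
P(Habitat=desert) = 0.152 + 0.102 + 0.026 + 0.142 = 0.422.
P(Habitat ∈ {wetland, desert}) = 0.208 + 0.422 = 0.630; P(Species=sp2, Habitat ∈ {wetland, desert}) = 0.025 + 0.102 = 0.127.
P(Species=sp2 | Habitat ∈ {wetland, desert}) = 0.127/0.630 = 0.202.

0.202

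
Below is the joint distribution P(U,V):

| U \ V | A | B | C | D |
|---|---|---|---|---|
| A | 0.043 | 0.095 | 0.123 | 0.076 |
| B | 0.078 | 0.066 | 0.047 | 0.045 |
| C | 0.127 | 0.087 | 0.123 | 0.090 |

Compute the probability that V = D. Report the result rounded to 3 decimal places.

0.211

P(V=D) = 0.076 + 0.045 + 0.090 = 0.211.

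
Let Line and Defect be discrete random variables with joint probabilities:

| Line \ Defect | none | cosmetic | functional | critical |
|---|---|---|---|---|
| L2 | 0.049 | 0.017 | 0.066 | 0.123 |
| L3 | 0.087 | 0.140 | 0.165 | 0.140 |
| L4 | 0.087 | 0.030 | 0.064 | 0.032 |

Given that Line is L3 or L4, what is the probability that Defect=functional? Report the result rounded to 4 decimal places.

0.3074

P(Line=L3) = 0.087 + 0.140 + 0.165 + 0.140 = 0.532.
P(Line=L4) = 0.087 + 0.030 + 0.064 + 0.032 = 0.213.
P(Line ∈ {L3, L4}) = 0.532 + 0.213 = 0.745; P(Defect=functional, Line ∈ {L3, L4}) = 0.165 + 0.064 = 0.229.
P(Defect=functional | Line ∈ {L3, L4}) = 0.229/0.745 = 0.3074.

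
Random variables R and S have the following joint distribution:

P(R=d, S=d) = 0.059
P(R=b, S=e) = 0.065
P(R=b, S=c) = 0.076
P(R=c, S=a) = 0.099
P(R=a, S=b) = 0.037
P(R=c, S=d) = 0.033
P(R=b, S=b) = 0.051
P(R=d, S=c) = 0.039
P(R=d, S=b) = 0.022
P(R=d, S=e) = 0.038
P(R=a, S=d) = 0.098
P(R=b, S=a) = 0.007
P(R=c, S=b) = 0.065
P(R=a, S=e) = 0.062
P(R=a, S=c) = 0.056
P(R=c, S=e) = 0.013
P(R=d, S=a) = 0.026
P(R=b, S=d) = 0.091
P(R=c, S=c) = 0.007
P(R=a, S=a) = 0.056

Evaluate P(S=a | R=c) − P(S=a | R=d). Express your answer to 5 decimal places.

P(R=c) = 0.099 + 0.065 + 0.007 + 0.033 + 0.013 = 0.217; P(S=a | R=c) = 0.099/0.217 = 0.456221.
P(R=d) = 0.026 + 0.022 + 0.039 + 0.059 + 0.038 = 0.184; P(S=a | R=d) = 0.026/0.184 = 0.141304.
Difference = 0.31492.

0.31492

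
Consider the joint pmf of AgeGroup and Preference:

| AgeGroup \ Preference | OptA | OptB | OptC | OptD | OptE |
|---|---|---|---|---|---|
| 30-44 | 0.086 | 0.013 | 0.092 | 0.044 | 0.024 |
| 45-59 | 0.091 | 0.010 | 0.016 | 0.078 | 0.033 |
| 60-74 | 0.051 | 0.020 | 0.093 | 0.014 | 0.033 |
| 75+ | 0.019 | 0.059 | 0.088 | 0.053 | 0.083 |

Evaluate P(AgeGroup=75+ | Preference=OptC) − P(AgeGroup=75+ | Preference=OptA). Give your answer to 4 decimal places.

P(Preference=OptC) = 0.092 + 0.016 + 0.093 + 0.088 = 0.289; P(AgeGroup=75+ | Preference=OptC) = 0.088/0.289 = 0.30450.
P(Preference=OptA) = 0.086 + 0.091 + 0.051 + 0.019 = 0.247; P(AgeGroup=75+ | Preference=OptA) = 0.019/0.247 = 0.07692.
Difference = 0.2276.

0.2276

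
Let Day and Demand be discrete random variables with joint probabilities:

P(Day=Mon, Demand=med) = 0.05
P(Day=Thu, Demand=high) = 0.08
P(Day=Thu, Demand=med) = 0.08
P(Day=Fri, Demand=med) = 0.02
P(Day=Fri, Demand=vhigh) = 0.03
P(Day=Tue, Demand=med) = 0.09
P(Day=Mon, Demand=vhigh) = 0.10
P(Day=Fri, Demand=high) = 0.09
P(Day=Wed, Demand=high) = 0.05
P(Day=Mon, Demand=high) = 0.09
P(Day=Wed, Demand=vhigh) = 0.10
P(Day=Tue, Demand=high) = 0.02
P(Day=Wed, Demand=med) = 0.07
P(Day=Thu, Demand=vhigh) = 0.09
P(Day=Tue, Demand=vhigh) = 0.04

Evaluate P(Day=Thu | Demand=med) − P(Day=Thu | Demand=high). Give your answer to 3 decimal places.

P(Demand=med) = 0.05 + 0.09 + 0.07 + 0.08 + 0.02 = 0.31; P(Day=Thu | Demand=med) = 0.08/0.31 = 0.2581.
P(Demand=high) = 0.09 + 0.02 + 0.05 + 0.08 + 0.09 = 0.33; P(Day=Thu | Demand=high) = 0.08/0.33 = 0.2424.
Difference = 0.016.

0.016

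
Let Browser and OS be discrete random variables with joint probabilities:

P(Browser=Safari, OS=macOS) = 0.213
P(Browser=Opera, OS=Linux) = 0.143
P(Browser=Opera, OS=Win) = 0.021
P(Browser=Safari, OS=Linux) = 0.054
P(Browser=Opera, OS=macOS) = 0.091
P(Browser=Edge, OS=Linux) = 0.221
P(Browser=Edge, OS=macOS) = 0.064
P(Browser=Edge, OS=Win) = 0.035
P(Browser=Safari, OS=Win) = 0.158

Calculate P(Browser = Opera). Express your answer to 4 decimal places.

0.2550

P(Browser=Opera) = 0.021 + 0.091 + 0.143 = 0.255.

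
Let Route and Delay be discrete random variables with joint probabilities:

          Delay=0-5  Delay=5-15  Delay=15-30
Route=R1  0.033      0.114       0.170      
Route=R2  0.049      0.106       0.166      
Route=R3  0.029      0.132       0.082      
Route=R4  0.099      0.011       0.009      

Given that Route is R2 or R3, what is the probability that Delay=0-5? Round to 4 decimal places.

0.1383

P(Route=R2) = 0.049 + 0.106 + 0.166 = 0.321.
P(Route=R3) = 0.029 + 0.132 + 0.082 = 0.243.
P(Route ∈ {R2, R3}) = 0.321 + 0.243 = 0.564; P(Delay=0-5, Route ∈ {R2, R3}) = 0.049 + 0.029 = 0.078.
P(Delay=0-5 | Route ∈ {R2, R3}) = 0.078/0.564 = 0.1383.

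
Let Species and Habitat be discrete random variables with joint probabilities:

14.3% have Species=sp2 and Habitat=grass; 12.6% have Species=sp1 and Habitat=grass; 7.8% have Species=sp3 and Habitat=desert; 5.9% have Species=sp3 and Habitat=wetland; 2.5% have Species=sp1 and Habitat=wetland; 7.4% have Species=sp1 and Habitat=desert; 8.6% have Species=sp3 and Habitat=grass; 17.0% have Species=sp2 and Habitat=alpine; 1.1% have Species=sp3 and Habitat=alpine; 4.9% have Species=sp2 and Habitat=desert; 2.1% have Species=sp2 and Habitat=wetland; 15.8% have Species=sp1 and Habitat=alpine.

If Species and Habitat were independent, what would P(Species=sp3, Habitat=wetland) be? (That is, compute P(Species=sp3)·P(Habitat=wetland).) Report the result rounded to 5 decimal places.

0.02457

P(Species=sp3) = 0.086 + 0.059 + 0.078 + 0.011 = 0.234.
P(Habitat=wetland) = 0.025 + 0.021 + 0.059 = 0.105.
Product: 0.234 × 0.105 = 0.02457.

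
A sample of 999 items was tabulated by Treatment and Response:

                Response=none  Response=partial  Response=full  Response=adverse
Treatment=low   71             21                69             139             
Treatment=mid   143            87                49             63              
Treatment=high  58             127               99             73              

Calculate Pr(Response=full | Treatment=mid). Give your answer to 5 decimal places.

0.14327

Total with Treatment=mid: 143 + 87 + 49 + 63 = 342.
P(Response=full | Treatment=mid) = 49/342 = 0.14327.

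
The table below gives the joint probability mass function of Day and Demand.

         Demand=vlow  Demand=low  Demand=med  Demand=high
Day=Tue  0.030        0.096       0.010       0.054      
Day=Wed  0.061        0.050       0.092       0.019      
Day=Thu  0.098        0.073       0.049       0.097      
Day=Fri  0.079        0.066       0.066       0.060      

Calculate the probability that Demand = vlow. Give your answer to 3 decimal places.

0.268

P(Demand=vlow) = 0.030 + 0.061 + 0.098 + 0.079 = 0.268.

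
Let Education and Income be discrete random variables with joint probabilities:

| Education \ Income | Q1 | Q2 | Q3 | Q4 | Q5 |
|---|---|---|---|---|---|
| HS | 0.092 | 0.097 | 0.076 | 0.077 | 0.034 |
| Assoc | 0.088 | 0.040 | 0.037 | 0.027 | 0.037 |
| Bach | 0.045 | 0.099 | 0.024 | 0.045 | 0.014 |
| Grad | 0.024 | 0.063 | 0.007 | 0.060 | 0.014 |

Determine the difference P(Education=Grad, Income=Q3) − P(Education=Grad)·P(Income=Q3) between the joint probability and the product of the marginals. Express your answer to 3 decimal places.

P(Education=Grad) = 0.024 + 0.063 + 0.007 + 0.060 + 0.014 = 0.168.
P(Income=Q3) = 0.076 + 0.037 + 0.024 + 0.007 = 0.144.
P(Education=Grad, Income=Q3) − P(Education=Grad)P(Income=Q3) = 0.007 − 0.168×0.144 = -0.017.

-0.017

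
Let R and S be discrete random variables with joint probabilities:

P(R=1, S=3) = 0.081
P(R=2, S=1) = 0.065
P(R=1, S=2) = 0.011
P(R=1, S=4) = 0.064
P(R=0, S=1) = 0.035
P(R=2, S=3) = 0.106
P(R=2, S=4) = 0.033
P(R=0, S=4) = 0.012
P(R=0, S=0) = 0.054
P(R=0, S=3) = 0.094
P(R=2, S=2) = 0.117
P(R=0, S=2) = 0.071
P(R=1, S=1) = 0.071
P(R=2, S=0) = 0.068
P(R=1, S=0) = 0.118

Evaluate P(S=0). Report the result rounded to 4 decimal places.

0.2400

P(S=0) = 0.054 + 0.118 + 0.068 = 0.240.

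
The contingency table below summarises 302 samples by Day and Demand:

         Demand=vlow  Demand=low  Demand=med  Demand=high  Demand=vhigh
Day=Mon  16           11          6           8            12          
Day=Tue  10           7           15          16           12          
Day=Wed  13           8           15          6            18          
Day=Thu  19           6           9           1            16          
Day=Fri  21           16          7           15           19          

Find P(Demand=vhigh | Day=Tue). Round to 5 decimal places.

0.20000

Total with Day=Tue: 10 + 7 + 15 + 16 + 12 = 60.
P(Demand=vhigh | Day=Tue) = 12/60 = 0.20000.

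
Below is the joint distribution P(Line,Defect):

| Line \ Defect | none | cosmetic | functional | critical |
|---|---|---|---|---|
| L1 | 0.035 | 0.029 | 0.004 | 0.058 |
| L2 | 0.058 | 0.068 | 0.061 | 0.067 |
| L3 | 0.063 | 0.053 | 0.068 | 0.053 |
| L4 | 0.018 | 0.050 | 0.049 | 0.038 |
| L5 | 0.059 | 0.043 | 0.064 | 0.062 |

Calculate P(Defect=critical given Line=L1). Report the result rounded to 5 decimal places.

P(Line=L1) = 0.035 + 0.029 + 0.004 + 0.058 = 0.126.
P(Defect=critical | Line=L1) = 0.058/0.126 = 0.46032.

0.46032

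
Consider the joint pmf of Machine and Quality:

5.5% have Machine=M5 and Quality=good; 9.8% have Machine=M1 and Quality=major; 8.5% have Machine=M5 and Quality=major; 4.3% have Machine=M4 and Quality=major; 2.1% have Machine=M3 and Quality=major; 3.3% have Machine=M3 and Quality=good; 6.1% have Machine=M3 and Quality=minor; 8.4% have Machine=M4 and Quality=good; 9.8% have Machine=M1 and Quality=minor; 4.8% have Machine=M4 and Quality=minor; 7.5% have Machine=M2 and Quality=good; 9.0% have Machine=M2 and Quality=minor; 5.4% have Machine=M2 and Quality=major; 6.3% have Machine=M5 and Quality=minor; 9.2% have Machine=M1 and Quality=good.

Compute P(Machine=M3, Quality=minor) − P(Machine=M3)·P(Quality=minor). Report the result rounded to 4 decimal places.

0.0196

P(Machine=M3) = 0.033 + 0.061 + 0.021 = 0.115.
P(Quality=minor) = 0.098 + 0.090 + 0.061 + 0.048 + 0.063 = 0.360.
P(Machine=M3, Quality=minor) − P(Machine=M3)P(Quality=minor) = 0.061 − 0.115×0.360 = 0.0196.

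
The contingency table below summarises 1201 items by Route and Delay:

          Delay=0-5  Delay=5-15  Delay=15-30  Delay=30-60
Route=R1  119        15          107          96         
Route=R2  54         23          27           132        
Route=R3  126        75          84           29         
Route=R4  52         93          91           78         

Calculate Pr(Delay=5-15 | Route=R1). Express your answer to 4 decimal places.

0.0445

Total with Route=R1: 119 + 15 + 107 + 96 = 337.
P(Delay=5-15 | Route=R1) = 15/337 = 0.0445.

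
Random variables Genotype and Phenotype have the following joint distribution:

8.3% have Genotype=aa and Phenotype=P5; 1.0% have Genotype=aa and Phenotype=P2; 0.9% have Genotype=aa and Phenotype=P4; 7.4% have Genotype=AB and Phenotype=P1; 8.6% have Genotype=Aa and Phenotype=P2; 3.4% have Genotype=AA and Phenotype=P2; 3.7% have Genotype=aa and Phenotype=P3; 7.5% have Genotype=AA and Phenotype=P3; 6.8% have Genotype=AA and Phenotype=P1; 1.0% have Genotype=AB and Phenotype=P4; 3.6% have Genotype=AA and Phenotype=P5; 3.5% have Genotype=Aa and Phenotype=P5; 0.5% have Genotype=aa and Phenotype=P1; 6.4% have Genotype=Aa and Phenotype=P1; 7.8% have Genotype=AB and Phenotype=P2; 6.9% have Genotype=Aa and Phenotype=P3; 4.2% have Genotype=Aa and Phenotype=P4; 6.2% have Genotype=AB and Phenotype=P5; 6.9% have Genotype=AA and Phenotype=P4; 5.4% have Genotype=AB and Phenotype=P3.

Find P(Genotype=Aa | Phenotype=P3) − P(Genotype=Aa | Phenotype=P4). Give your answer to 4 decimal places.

P(Phenotype=P3) = 0.075 + 0.069 + 0.037 + 0.054 = 0.235; P(Genotype=Aa | Phenotype=P3) = 0.069/0.235 = 0.29362.
P(Phenotype=P4) = 0.069 + 0.042 + 0.009 + 0.010 = 0.130; P(Genotype=Aa | Phenotype=P4) = 0.042/0.130 = 0.32308.
Difference = -0.0295.

-0.0295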